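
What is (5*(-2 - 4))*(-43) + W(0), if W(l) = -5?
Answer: 1285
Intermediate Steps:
(5*(-2 - 4))*(-43) + W(0) = (5*(-2 - 4))*(-43) - 5 = (5*(-6))*(-43) - 5 = -30*(-43) - 5 = 1290 - 5 = 1285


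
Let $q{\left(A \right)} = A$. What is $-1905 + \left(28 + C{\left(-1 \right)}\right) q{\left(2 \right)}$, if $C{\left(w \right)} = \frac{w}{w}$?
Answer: $-1847$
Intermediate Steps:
$C{\left(w \right)} = 1$
$-1905 + \left(28 + C{\left(-1 \right)}\right) q{\left(2 \right)} = -1905 + \left(28 + 1\right) 2 = -1905 + 29 \cdot 2 = -1905 + 58 = -1847$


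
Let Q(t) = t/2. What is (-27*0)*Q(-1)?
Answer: 0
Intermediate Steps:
Q(t) = t/2 (Q(t) = t*(½) = t/2)
(-27*0)*Q(-1) = (-27*0)*((½)*(-1)) = 0*(-½) = 0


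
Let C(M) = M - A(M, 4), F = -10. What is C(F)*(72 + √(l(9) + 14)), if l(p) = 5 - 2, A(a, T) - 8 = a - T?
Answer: -288 - 4*√17 ≈ -304.49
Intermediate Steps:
A(a, T) = 8 + a - T (A(a, T) = 8 + (a - T) = 8 + a - T)
l(p) = 3
C(M) = -4 (C(M) = M - (8 + M - 1*4) = M - (8 + M - 4) = M - (4 + M) = M + (-4 - M) = -4)
C(F)*(72 + √(l(9) + 14)) = -4*(72 + √(3 + 14)) = -4*(72 + √17) = -288 - 4*√17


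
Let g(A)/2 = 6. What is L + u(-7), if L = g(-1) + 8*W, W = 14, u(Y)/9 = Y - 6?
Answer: 7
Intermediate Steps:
g(A) = 12 (g(A) = 2*6 = 12)
u(Y) = -54 + 9*Y (u(Y) = 9*(Y - 6) = 9*(-6 + Y) = -54 + 9*Y)
L = 124 (L = 12 + 8*14 = 12 + 112 = 124)
L + u(-7) = 124 + (-54 + 9*(-7)) = 124 + (-54 - 63) = 124 - 117 = 7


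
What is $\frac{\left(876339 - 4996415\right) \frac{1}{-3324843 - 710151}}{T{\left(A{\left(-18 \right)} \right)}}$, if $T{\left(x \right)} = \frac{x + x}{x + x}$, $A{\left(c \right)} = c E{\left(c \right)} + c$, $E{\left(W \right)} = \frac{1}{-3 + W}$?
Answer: $\frac{2060038}{2017497} \approx 1.0211$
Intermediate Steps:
$A{\left(c \right)} = c + \frac{c}{-3 + c}$ ($A{\left(c \right)} = \frac{c}{-3 + c} + c = c + \frac{c}{-3 + c}$)
$T{\left(x \right)} = 1$ ($T{\left(x \right)} = \frac{2 x}{2 x} = 2 x \frac{1}{2 x} = 1$)
$\frac{\left(876339 - 4996415\right) \frac{1}{-3324843 - 710151}}{T{\left(A{\left(-18 \right)} \right)}} = \frac{\left(876339 - 4996415\right) \frac{1}{-3324843 - 710151}}{1} = - \frac{4120076}{-4034994} \cdot 1 = \left(-4120076\right) \left(- \frac{1}{4034994}\right) 1 = \frac{2060038}{2017497} \cdot 1 = \frac{2060038}{2017497}$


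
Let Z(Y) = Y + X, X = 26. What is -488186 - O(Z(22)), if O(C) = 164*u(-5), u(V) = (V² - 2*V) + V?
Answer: -493106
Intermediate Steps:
u(V) = V² - V
Z(Y) = 26 + Y (Z(Y) = Y + 26 = 26 + Y)
O(C) = 4920 (O(C) = 164*(-5*(-1 - 5)) = 164*(-5*(-6)) = 164*30 = 4920)
-488186 - O(Z(22)) = -488186 - 1*4920 = -488186 - 4920 = -493106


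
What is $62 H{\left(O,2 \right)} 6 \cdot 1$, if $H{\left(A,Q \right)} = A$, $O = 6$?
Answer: $2232$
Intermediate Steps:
$62 H{\left(O,2 \right)} 6 \cdot 1 = 62 \cdot 6 \cdot 6 \cdot 1 = 372 \cdot 6 = 2232$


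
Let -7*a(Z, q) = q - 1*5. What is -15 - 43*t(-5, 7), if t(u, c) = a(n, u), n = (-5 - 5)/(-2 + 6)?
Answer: -535/7 ≈ -76.429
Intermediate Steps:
n = -5/2 (n = -10/4 = -10*¼ = -5/2 ≈ -2.5000)
a(Z, q) = 5/7 - q/7 (a(Z, q) = -(q - 1*5)/7 = -(q - 5)/7 = -(-5 + q)/7 = 5/7 - q/7)
t(u, c) = 5/7 - u/7
-15 - 43*t(-5, 7) = -15 - 43*(5/7 - ⅐*(-5)) = -15 - 43*(5/7 + 5/7) = -15 - 43*10/7 = -15 - 430/7 = -535/7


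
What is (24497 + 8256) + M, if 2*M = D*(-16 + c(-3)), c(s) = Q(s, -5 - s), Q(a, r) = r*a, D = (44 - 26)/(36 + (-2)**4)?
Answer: 851533/26 ≈ 32751.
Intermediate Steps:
D = 9/26 (D = 18/(36 + 16) = 18/52 = 18*(1/52) = 9/26 ≈ 0.34615)
Q(a, r) = a*r
c(s) = s*(-5 - s)
M = -45/26 (M = (9*(-16 - 1*(-3)*(5 - 3))/26)/2 = (9*(-16 - 1*(-3)*2)/26)/2 = (9*(-16 + 6)/26)/2 = ((9/26)*(-10))/2 = (1/2)*(-45/13) = -45/26 ≈ -1.7308)
(24497 + 8256) + M = (24497 + 8256) - 45/26 = 32753 - 45/26 = 851533/26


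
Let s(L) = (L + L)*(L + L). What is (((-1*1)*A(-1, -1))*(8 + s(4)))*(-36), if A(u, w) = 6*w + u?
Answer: -18144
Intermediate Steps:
A(u, w) = u + 6*w
s(L) = 4*L² (s(L) = (2*L)*(2*L) = 4*L²)
(((-1*1)*A(-1, -1))*(8 + s(4)))*(-36) = (((-1*1)*(-1 + 6*(-1)))*(8 + 4*4²))*(-36) = ((-(-1 - 6))*(8 + 4*16))*(-36) = ((-1*(-7))*(8 + 64))*(-36) = (7*72)*(-36) = 504*(-36) = -18144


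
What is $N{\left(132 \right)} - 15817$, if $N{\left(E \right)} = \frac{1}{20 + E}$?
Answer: $- \frac{2404183}{152} \approx -15817.0$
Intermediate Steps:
$N{\left(132 \right)} - 15817 = \frac{1}{20 + 132} - 15817 = \frac{1}{152} - 15817 = - \frac{2404183}{152}$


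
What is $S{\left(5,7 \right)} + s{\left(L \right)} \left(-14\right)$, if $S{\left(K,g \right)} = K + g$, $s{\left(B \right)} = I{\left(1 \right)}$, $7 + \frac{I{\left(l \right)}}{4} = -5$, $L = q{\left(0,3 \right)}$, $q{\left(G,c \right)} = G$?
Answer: $684$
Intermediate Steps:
$L = 0$
$I{\left(l \right)} = -48$ ($I{\left(l \right)} = -28 + 4 \left(-5\right) = -28 - 20 = -48$)
$s{\left(B \right)} = -48$
$S{\left(5,7 \right)} + s{\left(L \right)} \left(-14\right) = \left(5 + 7\right) - -672 = 12 + 672 = 684$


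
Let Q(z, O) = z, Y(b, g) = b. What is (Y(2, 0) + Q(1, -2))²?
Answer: 9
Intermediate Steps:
(Y(2, 0) + Q(1, -2))² = (2 + 1)² = 3² = 9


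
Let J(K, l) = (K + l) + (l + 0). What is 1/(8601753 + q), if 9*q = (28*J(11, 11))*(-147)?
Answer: 1/8586661 ≈ 1.1646e-7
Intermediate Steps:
J(K, l) = K + 2*l (J(K, l) = (K + l) + l = K + 2*l)
q = -15092 (q = ((28*(11 + 2*11))*(-147))/9 = ((28*(11 + 22))*(-147))/9 = ((28*33)*(-147))/9 = (924*(-147))/9 = (⅑)*(-135828) = -15092)
1/(8601753 + q) = 1/(8601753 - 15092) = 1/8586661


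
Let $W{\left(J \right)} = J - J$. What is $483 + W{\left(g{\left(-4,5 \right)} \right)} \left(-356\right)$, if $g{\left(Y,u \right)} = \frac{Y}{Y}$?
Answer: $483$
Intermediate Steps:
$g{\left(Y,u \right)} = 1$
$W{\left(J \right)} = 0$
$483 + W{\left(g{\left(-4,5 \right)} \right)} \left(-356\right) = 483 + 0 \left(-356\right) = 483 + 0 = 483$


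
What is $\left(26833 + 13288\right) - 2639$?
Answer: $37482$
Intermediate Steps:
$\left(26833 + 13288\right) - 2639 = 40121 - 2639 = 37482$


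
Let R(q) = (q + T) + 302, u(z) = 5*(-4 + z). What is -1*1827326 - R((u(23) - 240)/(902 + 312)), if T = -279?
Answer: -2218401541/1214 ≈ -1.8273e+6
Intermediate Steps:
u(z) = -20 + 5*z
R(q) = 23 + q (R(q) = (q - 279) + 302 = (-279 + q) + 302 = 23 + q)
-1*1827326 - R((u(23) - 240)/(902 + 312)) = -1*1827326 - (23 + ((-20 + 5*23) - 240)/(902 + 312)) = -1827326 - (23 + ((-20 + 115) - 240)/1214) = -1827326 - (23 + (95 - 240)*(1/1214)) = -1827326 - (23 - 145*1/1214) = -1827326 - (23 - 145/1214) = -1827326 - 1*27777/1214 = -1827326 - 27777/1214 = -2218401541/1214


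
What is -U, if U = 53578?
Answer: -53578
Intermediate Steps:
-U = -1*53578 = -53578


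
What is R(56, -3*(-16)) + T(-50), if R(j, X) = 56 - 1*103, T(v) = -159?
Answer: -206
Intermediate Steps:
R(j, X) = -47 (R(j, X) = 56 - 103 = -47)
R(56, -3*(-16)) + T(-50) = -47 - 159 = -206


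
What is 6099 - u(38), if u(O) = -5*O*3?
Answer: 6669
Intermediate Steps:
u(O) = -15*O
6099 - u(38) = 6099 - (-15)*38 = 6099 - 1*(-570) = 6099 + 570 = 6669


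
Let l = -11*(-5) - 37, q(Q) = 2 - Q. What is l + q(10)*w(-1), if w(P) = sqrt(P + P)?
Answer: 18 - 8*I*sqrt(2) ≈ 18.0 - 11.314*I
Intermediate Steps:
w(P) = sqrt(2)*sqrt(P) (w(P) = sqrt(2*P) = sqrt(2)*sqrt(P))
l = 18 (l = 55 - 37 = 18)
l + q(10)*w(-1) = 18 + (2 - 1*10)*(sqrt(2)*sqrt(-1)) = 18 + (2 - 10)*(sqrt(2)*I) = 18 - 8*I*sqrt(2)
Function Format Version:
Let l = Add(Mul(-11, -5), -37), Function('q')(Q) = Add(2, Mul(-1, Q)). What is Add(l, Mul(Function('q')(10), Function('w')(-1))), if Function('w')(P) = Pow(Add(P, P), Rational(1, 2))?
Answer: Add(18, Mul(-8, I, Pow(2, Rational(1, 2)))) ≈ Add(18.000, Mul(-11.314, I))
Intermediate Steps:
Function('w')(P) = Mul(Pow(2, Rational(1, 2)), Pow(P, Rational(1, 2))) (Function('w')(P) = Pow(Mul(2, P), Rational(1, 2)) = Mul(Pow(2, Rational(1, 2)), Pow(P, Rational(1, 2))))
l = 18 (l = Add(55, -37) = 18)
Add(l, Mul(Function('q')(10), Function('w')(-1))) = Add(18, Mul(Add(2, Mul(-1, 10)), Mul(Pow(2, Rational(1, 2)), Pow(-1, Rational(1, 2))))) = Add(18, Mul(Add(2, -10), Mul(Pow(2, Rational(1, 2)), I))) = Add(18, Mul(-8, Mul(I, Pow(2, Rational(1, 2))))) = Add(18, Mul(-8, I, Pow(2, Rational(1, 2))))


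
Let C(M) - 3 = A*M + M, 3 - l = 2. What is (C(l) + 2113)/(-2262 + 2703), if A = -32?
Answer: 695/147 ≈ 4.7279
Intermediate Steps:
l = 1 (l = 3 - 1*2 = 3 - 2 = 1)
C(M) = 3 - 31*M (C(M) = 3 + (-32*M + M) = 3 - 31*M)
(C(l) + 2113)/(-2262 + 2703) = ((3 - 31*1) + 2113)/(-2262 + 2703) = ((3 - 31) + 2113)/441 = (-28 + 2113)*(1/441) = 2085*(1/441) = 695/147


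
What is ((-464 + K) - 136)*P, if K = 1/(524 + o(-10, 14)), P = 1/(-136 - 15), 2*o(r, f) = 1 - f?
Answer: 620998/156285 ≈ 3.9735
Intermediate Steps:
o(r, f) = ½ - f/2 (o(r, f) = (1 - f)/2 = ½ - f/2)
P = -1/151 (P = 1/(-151) = -1/151 ≈ -0.0066225)
K = 2/1035 (K = 1/(524 + (½ - ½*14)) = 1/(524 + (½ - 7)) = 1/(524 - 13/2) = 1/(1035/2) = 2/1035 ≈ 0.0019324)
((-464 + K) - 136)*P = ((-464 + 2/1035) - 136)*(-1/151) = (-480238/1035 - 136)*(-1/151) = -620998/1035*(-1/151) = 620998/156285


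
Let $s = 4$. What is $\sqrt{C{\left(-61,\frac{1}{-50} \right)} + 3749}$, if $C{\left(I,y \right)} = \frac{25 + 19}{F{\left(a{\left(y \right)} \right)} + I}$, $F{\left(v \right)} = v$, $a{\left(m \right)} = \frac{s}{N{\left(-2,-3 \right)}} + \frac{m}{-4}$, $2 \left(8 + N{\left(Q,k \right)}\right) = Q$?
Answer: $\frac{\sqrt{45842895627269}}{110591} \approx 61.223$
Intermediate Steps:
$N{\left(Q,k \right)} = -8 + \frac{Q}{2}$
$a{\left(m \right)} = - \frac{4}{9} - \frac{m}{4}$ ($a{\left(m \right)} = \frac{4}{-8 + \frac{1}{2} \left(-2\right)} + \frac{m}{-4} = \frac{4}{-8 - 1} + m \left(- \frac{1}{4}\right) = \frac{4}{-9} - \frac{m}{4} = 4 \left(- \frac{1}{9}\right) - \frac{m}{4} = - \frac{4}{9} - \frac{m}{4}$)
$C{\left(I,y \right)} = \frac{44}{- \frac{4}{9} + I - \frac{y}{4}}$ ($C{\left(I,y \right)} = \frac{25 + 19}{\left(- \frac{4}{9} - \frac{y}{4}\right) + I} = \frac{44}{- \frac{4}{9} + I - \frac{y}{4}}$)
$\sqrt{C{\left(-61,\frac{1}{-50} \right)} + 3749} = \sqrt{- \frac{1584}{16 - -2196 + \frac{9}{-50}} + 3749} = \sqrt{- \frac{1584}{16 + 2196 + 9 \left(- \frac{1}{50}\right)} + 3749} = \sqrt{- \frac{1584}{16 + 2196 - \frac{9}{50}} + 3749} = \sqrt{- \frac{1584}{\frac{110591}{50}} + 3749} = \sqrt{\left(-1584\right) \frac{50}{110591} + 3749} = \sqrt{- \frac{79200}{110591} + 3749} = \sqrt{\frac{414526459}{110591}} = \frac{\sqrt{45842895627269}}{110591}$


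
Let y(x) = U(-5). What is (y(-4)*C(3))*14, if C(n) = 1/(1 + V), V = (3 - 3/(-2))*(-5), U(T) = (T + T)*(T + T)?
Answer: -2800/43 ≈ -65.116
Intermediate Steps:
U(T) = 4*T**2 (U(T) = (2*T)*(2*T) = 4*T**2)
y(x) = 100 (y(x) = 4*(-5)**2 = 4*25 = 100)
V = -45/2 (V = (3 - 3*(-1/2))*(-5) = (3 + 3/2)*(-5) = (9/2)*(-5) = -45/2 ≈ -22.500)
C(n) = -2/43 (C(n) = 1/(1 - 45/2) = 1/(-43/2) = -2/43)
(y(-4)*C(3))*14 = (100*(-2/43))*14 = -200/43*14 = -2800/43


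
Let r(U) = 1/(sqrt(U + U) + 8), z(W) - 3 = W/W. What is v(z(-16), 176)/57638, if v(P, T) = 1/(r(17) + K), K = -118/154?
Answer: -6347/155091507 + 847*sqrt(34)/310183014 ≈ -2.5002e-5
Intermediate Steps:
z(W) = 4 (z(W) = 3 + W/W = 3 + 1 = 4)
K = -59/77 (K = -118*1/154 = -59/77 ≈ -0.76623)
r(U) = 1/(8 + sqrt(2)*sqrt(U)) (r(U) = 1/(sqrt(2*U) + 8) = 1/(sqrt(2)*sqrt(U) + 8) = 1/(8 + sqrt(2)*sqrt(U)))
v(P, T) = 1/(-59/77 + 1/(8 + sqrt(34))) (v(P, T) = 1/(1/(8 + sqrt(2)*sqrt(17)) - 59/77) = 1/(1/(8 + sqrt(34)) - 59/77) = 1/(-59/77 + 1/(8 + sqrt(34))))
v(z(-16), 176)/57638 = (-88858/37671 + 5929*sqrt(34)/37671)/57638 = (-88858/37671 + 5929*sqrt(34)/37671)*(1/57638) = -6347/155091507 + 847*sqrt(34)/310183014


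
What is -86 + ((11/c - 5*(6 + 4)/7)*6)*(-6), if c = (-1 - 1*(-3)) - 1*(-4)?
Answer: 736/7 ≈ 105.14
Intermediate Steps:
c = 6 (c = (-1 + 3) + 4 = 2 + 4 = 6)
-86 + ((11/c - 5*(6 + 4)/7)*6)*(-6) = -86 + ((11/6 - 5*(6 + 4)/7)*6)*(-6) = -86 + ((11*(⅙) - 5*10*(⅐))*6)*(-6) = -86 + ((11/6 - 50*⅐)*6)*(-6) = -86 + ((11/6 - 50/7)*6)*(-6) = -86 - 223/42*6*(-6) = -86 - 223/7*(-6) = -86 + 1338/7 = 736/7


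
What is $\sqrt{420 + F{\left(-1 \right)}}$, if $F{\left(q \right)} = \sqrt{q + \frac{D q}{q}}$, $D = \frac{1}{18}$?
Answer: $\frac{\sqrt{15120 + 6 i \sqrt{34}}}{6} \approx 20.494 + 0.02371 i$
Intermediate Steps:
$D = \frac{1}{18} \approx 0.055556$
$F{\left(q \right)} = \sqrt{\frac{1}{18} + q}$ ($F{\left(q \right)} = \sqrt{q + \frac{\frac{1}{18} q}{q}} = \sqrt{q + \frac{1}{18}} = \sqrt{\frac{1}{18} + q}$)
$\sqrt{420 + F{\left(-1 \right)}} = \sqrt{420 + \frac{\sqrt{2 + 36 \left(-1\right)}}{6}} = \sqrt{420 + \frac{\sqrt{2 - 36}}{6}} = \sqrt{420 + \frac{\sqrt{-34}}{6}} = \sqrt{420 + \frac{i \sqrt{34}}{6}}$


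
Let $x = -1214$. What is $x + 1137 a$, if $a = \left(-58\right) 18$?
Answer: $-1188242$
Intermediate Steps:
$a = -1044$
$x + 1137 a = -1214 + 1137 \left(-1044\right) = -1214 - 1187028 = -1188242$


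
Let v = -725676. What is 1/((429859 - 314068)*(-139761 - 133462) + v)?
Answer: -1/31637490069 ≈ -3.1608e-11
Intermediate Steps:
1/((429859 - 314068)*(-139761 - 133462) + v) = 1/((429859 - 314068)*(-139761 - 133462) - 725676) = 1/(115791*(-273223) - 725676) = 1/(-31636764393 - 725676) = 1/(-31637490069) = -1/31637490069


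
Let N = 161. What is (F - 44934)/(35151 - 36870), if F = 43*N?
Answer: 38011/1719 ≈ 22.112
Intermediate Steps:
F = 6923 (F = 43*161 = 6923)
(F - 44934)/(35151 - 36870) = (6923 - 44934)/(35151 - 36870) = -38011/(-1719) = -38011*(-1/1719) = 38011/1719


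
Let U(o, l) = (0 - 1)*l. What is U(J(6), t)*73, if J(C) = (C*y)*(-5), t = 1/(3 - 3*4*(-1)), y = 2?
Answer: -73/15 ≈ -4.8667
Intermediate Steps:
t = 1/15 (t = 1/(3 - 12*(-1)) = 1/(3 + 12) = 1/15 ≈ 0.066667)
J(C) = -10*C (J(C) = (C*2)*(-5) = (2*C)*(-5) = -10*C)
U(o, l) = -l
U(J(6), t)*73 = -1*1/15*73 = -1/15*73 = -73/15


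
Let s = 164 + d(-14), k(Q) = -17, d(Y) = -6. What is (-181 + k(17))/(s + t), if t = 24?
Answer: -99/91 ≈ -1.0879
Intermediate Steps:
s = 158 (s = 164 - 6 = 158)
(-181 + k(17))/(s + t) = (-181 - 17)/(158 + 24) = -198/182 = -198*1/182 = -99/91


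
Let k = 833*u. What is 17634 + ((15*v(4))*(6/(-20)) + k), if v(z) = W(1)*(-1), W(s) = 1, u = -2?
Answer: 31945/2 ≈ 15973.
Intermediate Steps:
v(z) = -1 (v(z) = 1*(-1) = -1)
k = -1666 (k = 833*(-2) = -1666)
17634 + ((15*v(4))*(6/(-20)) + k) = 17634 + ((15*(-1))*(6/(-20)) - 1666) = 17634 + (-90*(-1)/20 - 1666) = 17634 + (-15*(-3/10) - 1666) = 17634 + (9/2 - 1666) = 17634 - 3323/2 = 31945/2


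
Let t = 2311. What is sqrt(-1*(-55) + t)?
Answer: 13*sqrt(14) ≈ 48.642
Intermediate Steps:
sqrt(-1*(-55) + t) = sqrt(-1*(-55) + 2311) = sqrt(55 + 2311) = sqrt(2366) = 13*sqrt(14)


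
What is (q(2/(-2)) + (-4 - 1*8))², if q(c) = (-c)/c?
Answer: 169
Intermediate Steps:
q(c) = -1
(q(2/(-2)) + (-4 - 1*8))² = (-1 + (-4 - 1*8))² = (-1 + (-4 - 8))² = (-1 - 12)² = (-13)² = 169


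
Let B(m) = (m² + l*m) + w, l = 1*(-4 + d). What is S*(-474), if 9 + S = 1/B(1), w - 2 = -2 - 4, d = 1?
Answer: 4345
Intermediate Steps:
w = -4 (w = 2 + (-2 - 4) = 2 - 6 = -4)
l = -3 (l = 1*(-4 + 1) = 1*(-3) = -3)
B(m) = -4 + m² - 3*m (B(m) = (m² - 3*m) - 4 = -4 + m² - 3*m)
S = -55/6 (S = -9 + 1/(-4 + 1² - 3*1) = -9 + 1/(-4 + 1 - 3) = -9 + 1/(-6) = -9 - ⅙ = -55/6 ≈ -9.1667)
S*(-474) = -55/6*(-474) = 4345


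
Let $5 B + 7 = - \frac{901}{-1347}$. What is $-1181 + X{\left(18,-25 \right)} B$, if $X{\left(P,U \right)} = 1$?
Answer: $- \frac{7962563}{6735} \approx -1182.3$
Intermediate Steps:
$B = - \frac{8528}{6735}$ ($B = - \frac{7}{5} + \frac{\left(-901\right) \frac{1}{-1347}}{5} = - \frac{7}{5} + \frac{\left(-901\right) \left(- \frac{1}{1347}\right)}{5} = - \frac{7}{5} + \frac{1}{5} \cdot \frac{901}{1347} = - \frac{7}{5} + \frac{901}{6735} = - \frac{8528}{6735} \approx -1.2662$)
$-1181 + X{\left(18,-25 \right)} B = -1181 + 1 \left(- \frac{8528}{6735}\right) = -1181 - \frac{8528}{6735} = - \frac{7962563}{6735}$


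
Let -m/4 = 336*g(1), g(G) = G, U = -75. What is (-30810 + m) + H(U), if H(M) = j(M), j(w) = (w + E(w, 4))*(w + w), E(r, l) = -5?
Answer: -20154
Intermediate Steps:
m = -1344 ≈ -1344.0
j(w) = 2*w*(-5 + w) (j(w) = (w - 5)*(w + w) = (-5 + w)*(2*w) = 2*w*(-5 + w))
H(M) = 2*M*(-5 + M)
(-30810 + m) + H(U) = (-30810 - 1344) + 2*(-75)*(-5 - 75) = -32154 + 2*(-75)*(-80) = -32154 + 12000 = -20154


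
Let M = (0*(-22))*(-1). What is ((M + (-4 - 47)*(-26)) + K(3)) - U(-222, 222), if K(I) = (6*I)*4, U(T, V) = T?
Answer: 1620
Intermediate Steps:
K(I) = 24*I
M = 0 (M = 0*(-1) = 0)
((M + (-4 - 47)*(-26)) + K(3)) - U(-222, 222) = ((0 + (-4 - 47)*(-26)) + 24*3) - 1*(-222) = ((0 - 51*(-26)) + 72) + 222 = ((0 + 1326) + 72) + 222 = (1326 + 72) + 222 = 1398 + 222 = 1620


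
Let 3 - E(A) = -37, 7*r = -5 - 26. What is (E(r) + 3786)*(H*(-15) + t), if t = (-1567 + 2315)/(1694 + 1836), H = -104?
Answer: 10535939324/1765 ≈ 5.9694e+6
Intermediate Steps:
r = -31/7 (r = (-5 - 26)/7 = (⅐)*(-31) = -31/7 ≈ -4.4286)
E(A) = 40 (E(A) = 3 - 1*(-37) = 3 + 37 = 40)
t = 374/1765 (t = 748/3530 = 748*(1/3530) = 374/1765 ≈ 0.21190)
(E(r) + 3786)*(H*(-15) + t) = (40 + 3786)*(-104*(-15) + 374/1765) = 3826*(1560 + 374/1765) = 3826*(2753774/1765) = 10535939324/1765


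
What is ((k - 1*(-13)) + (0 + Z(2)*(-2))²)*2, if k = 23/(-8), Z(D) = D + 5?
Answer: 1649/4 ≈ 412.25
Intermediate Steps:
Z(D) = 5 + D
k = -23/8 (k = 23*(-⅛) = -23/8 ≈ -2.8750)
((k - 1*(-13)) + (0 + Z(2)*(-2))²)*2 = ((-23/8 - 1*(-13)) + (0 + (5 + 2)*(-2))²)*2 = ((-23/8 + 13) + (0 + 7*(-2))²)*2 = (81/8 + (0 - 14)²)*2 = (81/8 + (-14)²)*2 = (81/8 + 196)*2 = (1649/8)*2 = 1649/4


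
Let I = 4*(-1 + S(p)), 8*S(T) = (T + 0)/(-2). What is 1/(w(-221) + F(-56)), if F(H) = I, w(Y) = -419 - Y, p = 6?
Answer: -2/407 ≈ -0.0049140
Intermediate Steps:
S(T) = -T/16 (S(T) = ((T + 0)/(-2))/8 = (T*(-1/2))/8 = (-T/2)/8 = -T/16)
I = -11/2 (I = 4*(-1 - 1/16*6) = 4*(-1 - 3/8) = 4*(-11/8) = -11/2 ≈ -5.5000)
F(H) = -11/2
1/(w(-221) + F(-56)) = 1/((-419 - 1*(-221)) - 11/2) = 1/((-419 + 221) - 11/2) = 1/(-198 - 11/2) = 1/(-407/2) = -2/407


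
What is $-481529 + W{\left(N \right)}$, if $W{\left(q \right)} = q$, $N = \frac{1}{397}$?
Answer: $- \frac{191167012}{397} \approx -4.8153 \cdot 10^{5}$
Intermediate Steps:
$N = \frac{1}{397} \approx 0.0025189$
$-481529 + W{\left(N \right)} = -481529 + \frac{1}{397} = - \frac{191167012}{397}$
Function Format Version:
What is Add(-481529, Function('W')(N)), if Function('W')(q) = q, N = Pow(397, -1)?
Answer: Rational(-191167012, 397) ≈ -4.8153e+5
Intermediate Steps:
N = Rational(1, 397) ≈ 0.0025189
Add(-481529, Function('W')(N)) = Add(-481529, Rational(1, 397)) = Rational(-191167012, 397)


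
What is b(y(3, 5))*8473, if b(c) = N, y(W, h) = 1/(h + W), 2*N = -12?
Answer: -50838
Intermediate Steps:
N = -6 (N = (½)*(-12) = -6)
y(W, h) = 1/(W + h)
b(c) = -6
b(y(3, 5))*8473 = -6*8473 = -50838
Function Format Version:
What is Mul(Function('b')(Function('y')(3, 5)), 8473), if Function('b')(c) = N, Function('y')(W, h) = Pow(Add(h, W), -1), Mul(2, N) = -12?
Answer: -50838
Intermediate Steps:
N = -6 (N = Mul(Rational(1, 2), -12) = -6)
Function('y')(W, h) = Pow(Add(W, h), -1)
Function('b')(c) = -6
Mul(Function('b')(Function('y')(3, 5)), 8473) = Mul(-6, 8473) = -50838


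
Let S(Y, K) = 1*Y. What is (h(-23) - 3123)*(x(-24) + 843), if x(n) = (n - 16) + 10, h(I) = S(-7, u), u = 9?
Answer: -2544690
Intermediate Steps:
S(Y, K) = Y
h(I) = -7
x(n) = -6 + n (x(n) = (-16 + n) + 10 = -6 + n)
(h(-23) - 3123)*(x(-24) + 843) = (-7 - 3123)*((-6 - 24) + 843) = -3130*(-30 + 843) = -3130*813 = -2544690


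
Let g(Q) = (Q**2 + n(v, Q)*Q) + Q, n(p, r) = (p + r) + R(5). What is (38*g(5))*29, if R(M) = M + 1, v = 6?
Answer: 126730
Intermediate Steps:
R(M) = 1 + M
n(p, r) = 6 + p + r (n(p, r) = (p + r) + (1 + 5) = (p + r) + 6 = 6 + p + r)
g(Q) = Q + Q**2 + Q*(12 + Q) (g(Q) = (Q**2 + (6 + 6 + Q)*Q) + Q = (Q**2 + (12 + Q)*Q) + Q = (Q**2 + Q*(12 + Q)) + Q = Q + Q**2 + Q*(12 + Q))
(38*g(5))*29 = (38*(5*(13 + 2*5)))*29 = (38*(5*(13 + 10)))*29 = (38*(5*23))*29 = (38*115)*29 = 4370*29 = 126730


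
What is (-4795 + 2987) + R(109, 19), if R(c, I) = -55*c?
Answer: -7803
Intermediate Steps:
(-4795 + 2987) + R(109, 19) = (-4795 + 2987) - 55*109 = -1808 - 5995 = -7803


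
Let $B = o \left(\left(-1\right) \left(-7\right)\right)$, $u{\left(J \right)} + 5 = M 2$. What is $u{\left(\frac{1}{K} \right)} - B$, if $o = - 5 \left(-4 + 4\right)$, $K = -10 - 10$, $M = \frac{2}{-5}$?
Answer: $- \frac{29}{5} \approx -5.8$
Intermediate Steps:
$M = - \frac{2}{5}$ ($M = 2 \left(- \frac{1}{5}\right) = - \frac{2}{5} \approx -0.4$)
$K = -20$ ($K = -10 - 10 = -20$)
$u{\left(J \right)} = - \frac{29}{5}$ ($u{\left(J \right)} = -5 - \frac{4}{5} = - \frac{29}{5}$)
$o = 0$ ($o = \left(-5\right) 0 = 0$)
$B = 0$ ($B = 0 \left(\left(-1\right) \left(-7\right)\right) = 0 \cdot 7 = 0$)
$u{\left(\frac{1}{K} \right)} - B = - \frac{29}{5} - 0 = - \frac{29}{5} + 0 = - \frac{29}{5}$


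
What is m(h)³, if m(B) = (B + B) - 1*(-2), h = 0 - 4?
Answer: -216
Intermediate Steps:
h = -4
m(B) = 2 + 2*B (m(B) = 2*B + 2 = 2 + 2*B)
m(h)³ = (2 + 2*(-4))³ = (2 - 8)³ = (-6)³ = -216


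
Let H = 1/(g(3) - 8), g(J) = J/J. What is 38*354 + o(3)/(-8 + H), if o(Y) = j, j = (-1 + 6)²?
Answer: 766589/57 ≈ 13449.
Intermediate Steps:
g(J) = 1
j = 25 (j = 5² = 25)
H = -⅐ (H = 1/(1 - 8) = 1/(-7) = -⅐ ≈ -0.14286)
o(Y) = 25
38*354 + o(3)/(-8 + H) = 38*354 + 25/(-8 - ⅐) = 13452 + 25/(-57/7) = 13452 - 7/57*25 = 13452 - 175/57 = 766589/57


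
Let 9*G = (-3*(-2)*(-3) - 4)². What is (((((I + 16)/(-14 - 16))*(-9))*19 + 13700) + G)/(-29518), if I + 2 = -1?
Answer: -1244509/2656620 ≈ -0.46846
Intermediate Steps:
I = -3 (I = -2 - 1 = -3)
G = 484/9 (G = (-3*(-2)*(-3) - 4)²/9 = (6*(-3) - 4)²/9 = (-18 - 4)²/9 = (⅑)*(-22)² = (⅑)*484 = 484/9 ≈ 53.778)
(((((I + 16)/(-14 - 16))*(-9))*19 + 13700) + G)/(-29518) = (((((-3 + 16)/(-14 - 16))*(-9))*19 + 13700) + 484/9)/(-29518) = ((((13/(-30))*(-9))*19 + 13700) + 484/9)*(-1/29518) = ((((13*(-1/30))*(-9))*19 + 13700) + 484/9)*(-1/29518) = ((-13/30*(-9)*19 + 13700) + 484/9)*(-1/29518) = (((39/10)*19 + 13700) + 484/9)*(-1/29518) = ((741/10 + 13700) + 484/9)*(-1/29518) = (137741/10 + 484/9)*(-1/29518) = (1244509/90)*(-1/29518) = -1244509/2656620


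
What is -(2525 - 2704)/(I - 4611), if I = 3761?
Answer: -179/850 ≈ -0.21059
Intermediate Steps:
-(2525 - 2704)/(I - 4611) = -(2525 - 2704)/(3761 - 4611) = -(-179)/(-850) = -(-179)*(-1)/850 = -1*179/850 = -179/850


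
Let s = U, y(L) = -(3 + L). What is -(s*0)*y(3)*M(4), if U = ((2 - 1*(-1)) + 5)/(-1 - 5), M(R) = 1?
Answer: 0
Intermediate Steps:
U = -4/3 (U = ((2 + 1) + 5)/(-6) = (3 + 5)*(-⅙) = 8*(-⅙) = -4/3 ≈ -1.3333)
y(L) = -3 - L
s = -4/3 ≈ -1.3333
-(s*0)*y(3)*M(4) = -(-4/3*0)*(-3 - 1*3) = -0*(-3 - 3) = -0*(-6) = -0 = -1*0 = 0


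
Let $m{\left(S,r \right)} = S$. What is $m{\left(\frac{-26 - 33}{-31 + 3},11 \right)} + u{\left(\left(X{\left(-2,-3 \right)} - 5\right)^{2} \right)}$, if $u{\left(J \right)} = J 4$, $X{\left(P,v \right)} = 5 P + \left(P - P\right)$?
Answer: $\frac{25259}{28} \approx 902.11$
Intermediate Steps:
$X{\left(P,v \right)} = 5 P$ ($X{\left(P,v \right)} = 5 P + 0 = 5 P$)
$u{\left(J \right)} = 4 J$
$m{\left(\frac{-26 - 33}{-31 + 3},11 \right)} + u{\left(\left(X{\left(-2,-3 \right)} - 5\right)^{2} \right)} = \frac{-26 - 33}{-31 + 3} + 4 \left(5 \left(-2\right) - 5\right)^{2} = - \frac{59}{-28} + 4 \left(-10 - 5\right)^{2} = \left(-59\right) \left(- \frac{1}{28}\right) + 4 \left(-15\right)^{2} = \frac{59}{28} + 4 \cdot 225 = \frac{59}{28} + 900 = \frac{25259}{28}$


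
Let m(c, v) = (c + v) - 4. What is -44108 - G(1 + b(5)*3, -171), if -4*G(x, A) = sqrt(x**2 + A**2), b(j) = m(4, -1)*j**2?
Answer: -44108 + sqrt(34717)/4 ≈ -44061.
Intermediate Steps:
m(c, v) = -4 + c + v
b(j) = -j**2 (b(j) = (-4 + 4 - 1)*j**2 = -j**2)
G(x, A) = -sqrt(A**2 + x**2)/4 (G(x, A) = -sqrt(x**2 + A**2)/4 = -sqrt(A**2 + x**2)/4)
-44108 - G(1 + b(5)*3, -171) = -44108 - (-1)*sqrt((-171)**2 + (1 - 1*5**2*3)**2)/4 = -44108 - (-1)*sqrt(29241 + (1 - 1*25*3)**2)/4 = -44108 - (-1)*sqrt(29241 + (1 - 25*3)**2)/4 = -44108 - (-1)*sqrt(29241 + (1 - 75)**2)/4 = -44108 - (-1)*sqrt(29241 + (-74)**2)/4 = -44108 - (-1)*sqrt(29241 + 5476)/4 = -44108 - (-1)*sqrt(34717)/4 = -44108 + sqrt(34717)/4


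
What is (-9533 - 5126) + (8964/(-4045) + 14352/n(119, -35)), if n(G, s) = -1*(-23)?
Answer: -56780539/4045 ≈ -14037.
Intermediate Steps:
n(G, s) = 23
(-9533 - 5126) + (8964/(-4045) + 14352/n(119, -35)) = (-9533 - 5126) + (8964/(-4045) + 14352/23) = -14659 + (8964*(-1/4045) + 14352*(1/23)) = -14659 + (-8964/4045 + 624) = -14659 + 2515116/4045 = -56780539/4045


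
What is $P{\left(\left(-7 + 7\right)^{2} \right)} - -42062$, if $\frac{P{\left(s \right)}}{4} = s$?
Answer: $42062$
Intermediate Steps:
$P{\left(s \right)} = 4 s$
$P{\left(\left(-7 + 7\right)^{2} \right)} - -42062 = 4 \left(-7 + 7\right)^{2} - -42062 = 4 \cdot 0^{2} + 42062 = 4 \cdot 0 + 42062 = 0 + 42062 = 42062$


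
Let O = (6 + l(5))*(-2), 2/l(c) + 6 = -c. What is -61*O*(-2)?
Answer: -15616/11 ≈ -1419.6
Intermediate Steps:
l(c) = 2/(-6 - c)
O = -128/11 (O = (6 - 2/(6 + 5))*(-2) = (6 - 2/11)*(-2) = (64/11)*(-2) = -128/11 ≈ -11.636)
-61*O*(-2) = -61*(-128/11)*(-2) = (7808/11)*(-2) = -15616/11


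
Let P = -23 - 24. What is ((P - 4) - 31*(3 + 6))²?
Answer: 108900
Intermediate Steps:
P = -47
((P - 4) - 31*(3 + 6))² = ((-47 - 4) - 31*(3 + 6))² = (-51 - 31*9)² = (-51 - 279)² = (-330)² = 108900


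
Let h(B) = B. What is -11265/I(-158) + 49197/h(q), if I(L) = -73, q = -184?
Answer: -66027/584 ≈ -113.06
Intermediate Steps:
-11265/I(-158) + 49197/h(q) = -11265/(-73) + 49197/(-184) = -11265*(-1/73) + 49197*(-1/184) = 11265/73 - 2139/8 = -66027/584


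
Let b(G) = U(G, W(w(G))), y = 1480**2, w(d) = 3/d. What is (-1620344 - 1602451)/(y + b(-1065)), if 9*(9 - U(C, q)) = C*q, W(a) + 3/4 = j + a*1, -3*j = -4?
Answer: -116020620/78857197 ≈ -1.4713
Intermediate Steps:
y = 2190400
j = 4/3 (j = -1/3*(-4) = 4/3 ≈ 1.3333)
W(a) = 7/12 + a (W(a) = -3/4 + (4/3 + a*1) = -3/4 + (4/3 + a) = 7/12 + a)
U(C, q) = 9 - C*q/9
b(G) = 9 - G*(7/12 + 3/G)/9
(-1620344 - 1602451)/(y + b(-1065)) = (-1620344 - 1602451)/(2190400 + (26/3 - 7/108*(-1065))) = -3222795/(2190400 + (26/3 + 2485/36)) = -3222795/(2190400 + 2797/36) = -3222795/78857197/36 = -3222795*36/78857197 = -116020620/78857197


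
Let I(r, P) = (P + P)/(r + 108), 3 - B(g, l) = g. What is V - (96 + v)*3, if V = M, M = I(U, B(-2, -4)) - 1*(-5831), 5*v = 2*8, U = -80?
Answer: 387363/70 ≈ 5533.8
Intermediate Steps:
B(g, l) = 3 - g
I(r, P) = 2*P/(108 + r) (I(r, P) = (2*P)/(108 + r) = 2*P/(108 + r))
v = 16/5 (v = (2*8)/5 = (⅕)*16 = 16/5 ≈ 3.2000)
M = 81639/14 (M = 2*(3 - 1*(-2))/(108 - 80) - 1*(-5831) = 2*(3 + 2)/28 + 5831 = 2*5*(1/28) + 5831 = 5/14 + 5831 = 81639/14 ≈ 5831.4)
V = 81639/14 ≈ 5831.4
V - (96 + v)*3 = 81639/14 - (96 + 16/5)*3 = 81639/14 - 496*3/5 = 81639/14 - 1*1488/5 = 81639/14 - 1488/5 = 387363/70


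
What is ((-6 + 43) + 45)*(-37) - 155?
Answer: -3189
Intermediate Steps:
((-6 + 43) + 45)*(-37) - 155 = (37 + 45)*(-37) - 155 = 82*(-37) - 155 = -3034 - 155 = -3189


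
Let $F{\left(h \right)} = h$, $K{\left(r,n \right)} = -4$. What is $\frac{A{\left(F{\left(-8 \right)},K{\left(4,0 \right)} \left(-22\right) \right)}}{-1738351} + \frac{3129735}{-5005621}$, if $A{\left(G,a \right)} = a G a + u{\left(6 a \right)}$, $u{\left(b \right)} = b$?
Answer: $- \frac{5133112702681}{8701526270971} \approx -0.58991$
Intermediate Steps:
$A{\left(G,a \right)} = 6 a + G a^{2}$ ($A{\left(G,a \right)} = a G a + 6 a = G a a + 6 a = G a^{2} + 6 a = 6 a + G a^{2}$)
$\frac{A{\left(F{\left(-8 \right)},K{\left(4,0 \right)} \left(-22\right) \right)}}{-1738351} + \frac{3129735}{-5005621} = \frac{\left(-4\right) \left(-22\right) \left(6 - 8 \left(\left(-4\right) \left(-22\right)\right)\right)}{-1738351} + \frac{3129735}{-5005621} = 88 \left(6 - 704\right) \left(- \frac{1}{1738351}\right) + 3129735 \left(- \frac{1}{5005621}\right) = 88 \left(6 - 704\right) \left(- \frac{1}{1738351}\right) - \frac{3129735}{5005621} = 88 \left(-698\right) \left(- \frac{1}{1738351}\right) - \frac{3129735}{5005621} = \left(-61424\right) \left(- \frac{1}{1738351}\right) - \frac{3129735}{5005621} = \frac{61424}{1738351} - \frac{3129735}{5005621} = - \frac{5133112702681}{8701526270971}$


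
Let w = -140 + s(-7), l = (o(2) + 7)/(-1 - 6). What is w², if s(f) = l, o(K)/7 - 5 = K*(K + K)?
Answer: 23716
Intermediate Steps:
o(K) = 35 + 14*K² (o(K) = 35 + 7*(K*(K + K)) = 35 + 7*(K*(2*K)) = 35 + 7*(2*K²) = 35 + 14*K²)
l = -14 (l = ((35 + 14*2²) + 7)/(-1 - 6) = ((35 + 14*4) + 7)/(-7) = ((35 + 56) + 7)*(-⅐) = (91 + 7)*(-⅐) = 98*(-⅐) = -14)
s(f) = -14
w = -154 (w = -140 - 14 = -154)
w² = (-154)² = 23716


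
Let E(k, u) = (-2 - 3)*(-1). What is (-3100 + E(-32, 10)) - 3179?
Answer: -6274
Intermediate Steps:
E(k, u) = 5 (E(k, u) = -5*(-1) = 5)
(-3100 + E(-32, 10)) - 3179 = (-3100 + 5) - 3179 = -3095 - 3179 = -6274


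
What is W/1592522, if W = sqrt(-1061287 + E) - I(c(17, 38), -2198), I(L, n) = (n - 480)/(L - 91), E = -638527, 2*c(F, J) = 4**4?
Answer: 1339/29461657 + I*sqrt(1699814)/1592522 ≈ 4.5449e-5 + 0.00081868*I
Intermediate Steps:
c(F, J) = 128 (c(F, J) = (1/2)*4**4 = (1/2)*256 = 128)
I(L, n) = (-480 + n)/(-91 + L)
W = 2678/37 + I*sqrt(1699814) (W = sqrt(-1061287 - 638527) - (-480 - 2198)/(-91 + 128) = sqrt(-1699814) - (-2678)/37 = I*sqrt(1699814) - (-2678)/37 = I*sqrt(1699814) - 1*(-2678/37) = I*sqrt(1699814) + 2678/37 = 2678/37 + I*sqrt(1699814) ≈ 72.378 + 1303.8*I)
W/1592522 = (2678/37 + I*sqrt(1699814))/1592522 = (2678/37 + I*sqrt(1699814))*(1/1592522) = 1339/29461657 + I*sqrt(1699814)/1592522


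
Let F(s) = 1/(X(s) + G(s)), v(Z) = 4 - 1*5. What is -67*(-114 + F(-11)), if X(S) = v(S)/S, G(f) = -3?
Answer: 245153/32 ≈ 7661.0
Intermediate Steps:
v(Z) = -1 (v(Z) = 4 - 5 = -1)
X(S) = -1/S
F(s) = 1/(-3 - 1/s) (F(s) = 1/(-1/s - 3) = 1/(-3 - 1/s))
-67*(-114 + F(-11)) = -67*(-114 - 1*(-11)/(1 + 3*(-11))) = -67*(-114 - 1*(-11)/(1 - 33)) = -67*(-114 - 1*(-11)/(-32)) = -67*(-114 - 1*(-11)*(-1/32)) = -67*(-114 - 11/32) = -67*(-3659/32) = 245153/32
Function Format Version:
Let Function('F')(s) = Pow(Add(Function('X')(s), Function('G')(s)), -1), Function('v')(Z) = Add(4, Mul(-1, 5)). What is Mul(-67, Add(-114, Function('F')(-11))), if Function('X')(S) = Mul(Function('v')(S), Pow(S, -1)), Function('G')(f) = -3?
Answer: Rational(245153, 32) ≈ 7661.0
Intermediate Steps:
Function('v')(Z) = -1 (Function('v')(Z) = Add(4, -5) = -1)
Function('X')(S) = Mul(-1, Pow(S, -1))
Function('F')(s) = Pow(Add(-3, Mul(-1, Pow(s, -1))), -1) (Function('F')(s) = Pow(Add(Mul(-1, Pow(s, -1)), -3), -1) = Pow(Add(-3, Mul(-1, Pow(s, -1))), -1))
Mul(-67, Add(-114, Function('F')(-11))) = Mul(-67, Add(-114, Mul(-1, -11, Pow(Add(1, Mul(3, -11)), -1)))) = Mul(-67, Add(-114, Mul(-1, -11, Pow(Add(1, -33), -1)))) = Mul(-67, Add(-114, Mul(-1, -11, Pow(-32, -1)))) = Mul(-67, Add(-114, Mul(-1, -11, Rational(-1, 32)))) = Mul(-67, Add(-114, Rational(-11, 32))) = Mul(-67, Rational(-3659, 32)) = Rational(245153, 32)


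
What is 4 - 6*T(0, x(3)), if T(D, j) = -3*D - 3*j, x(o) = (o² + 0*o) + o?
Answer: 220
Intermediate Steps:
x(o) = o + o² (x(o) = (o² + 0) + o = o² + o = o + o²)
4 - 6*T(0, x(3)) = 4 - 6*(-3*0 - 9*(1 + 3)) = 4 - 6*(0 - 9*4) = 4 - 6*(0 - 3*12) = 4 - 6*(0 - 36) = 4 - 6*(-36) = 4 + 216 = 220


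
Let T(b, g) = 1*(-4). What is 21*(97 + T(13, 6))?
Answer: 1953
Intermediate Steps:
T(b, g) = -4
21*(97 + T(13, 6)) = 21*(97 - 4) = 21*93 = 1953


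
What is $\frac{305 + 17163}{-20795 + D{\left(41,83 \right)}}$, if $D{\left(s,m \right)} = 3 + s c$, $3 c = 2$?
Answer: $- \frac{26202}{31147} \approx -0.84124$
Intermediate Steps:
$c = \frac{2}{3}$ ($c = \frac{1}{3} \cdot 2 = \frac{2}{3} \approx 0.66667$)
$D{\left(s,m \right)} = 3 + \frac{2 s}{3}$ ($D{\left(s,m \right)} = 3 + s \frac{2}{3} = 3 + \frac{2 s}{3}$)
$\frac{305 + 17163}{-20795 + D{\left(41,83 \right)}} = \frac{305 + 17163}{-20795 + \left(3 + \frac{2}{3} \cdot 41\right)} = \frac{17468}{-20795 + \left(3 + \frac{82}{3}\right)} = \frac{17468}{-20795 + \frac{91}{3}} = \frac{17468}{- \frac{62294}{3}} = 17468 \left(- \frac{3}{62294}\right) = - \frac{26202}{31147}$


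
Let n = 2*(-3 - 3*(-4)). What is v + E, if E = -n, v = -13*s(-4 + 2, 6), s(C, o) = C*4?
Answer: 86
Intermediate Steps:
s(C, o) = 4*C
n = 18 (n = 2*(-3 + 12) = 2*9 = 18)
v = 104 (v = -52*(-4 + 2) = -52*(-2) = -13*(-8) = 104)
E = -18 (E = -1*18 = -18)
v + E = 104 - 18 = 86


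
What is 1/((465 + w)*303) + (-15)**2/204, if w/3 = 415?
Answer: 19429909/17616420 ≈ 1.1029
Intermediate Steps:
w = 1245 (w = 3*415 = 1245)
1/((465 + w)*303) + (-15)**2/204 = 1/((465 + 1245)*303) + (-15)**2/204 = (1/303)/1710 + 225*(1/204) = (1/1710)*(1/303) + 75/68 = 1/518130 + 75/68 = 19429909/17616420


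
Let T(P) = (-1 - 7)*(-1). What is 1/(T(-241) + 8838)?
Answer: 1/8846 ≈ 0.00011305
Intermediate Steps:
T(P) = 8 (T(P) = -8*(-1) = 8)
1/(T(-241) + 8838) = 1/(8 + 8838) = 1/8846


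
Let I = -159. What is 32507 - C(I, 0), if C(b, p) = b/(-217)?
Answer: 7053860/217 ≈ 32506.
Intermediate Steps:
C(b, p) = -b/217 (C(b, p) = b*(-1/217) = -b/217)
32507 - C(I, 0) = 32507 - (-1)*(-159)/217 = 32507 - 1*159/217 = 32507 - 159/217 = 7053860/217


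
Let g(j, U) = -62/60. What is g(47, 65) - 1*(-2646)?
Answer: 79349/30 ≈ 2645.0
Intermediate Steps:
g(j, U) = -31/30 (g(j, U) = -62*1/60 = -31/30)
g(47, 65) - 1*(-2646) = -31/30 - 1*(-2646) = -31/30 + 2646 = 79349/30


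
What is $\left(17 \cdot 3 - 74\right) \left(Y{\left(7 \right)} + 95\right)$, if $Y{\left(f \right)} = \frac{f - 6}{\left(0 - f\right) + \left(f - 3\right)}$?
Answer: $- \frac{6532}{3} \approx -2177.3$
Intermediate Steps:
$Y{\left(f \right)} = 2 - \frac{f}{3}$ ($Y{\left(f \right)} = \frac{-6 + f}{- f + \left(-3 + f\right)} = \frac{-6 + f}{-3} = \left(-6 + f\right) \left(- \frac{1}{3}\right) = 2 - \frac{f}{3}$)
$\left(17 \cdot 3 - 74\right) \left(Y{\left(7 \right)} + 95\right) = \left(17 \cdot 3 - 74\right) \left(\left(2 - \frac{7}{3}\right) + 95\right) = \left(51 - 74\right) \left(\left(2 - \frac{7}{3}\right) + 95\right) = - 23 \left(- \frac{1}{3} + 95\right) = \left(-23\right) \frac{284}{3} = - \frac{6532}{3}$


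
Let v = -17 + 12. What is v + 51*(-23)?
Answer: -1178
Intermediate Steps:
v = -5
v + 51*(-23) = -5 + 51*(-23) = -5 - 1173 = -1178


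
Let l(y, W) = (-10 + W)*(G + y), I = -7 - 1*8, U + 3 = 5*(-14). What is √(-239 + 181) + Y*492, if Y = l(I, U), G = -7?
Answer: 898392 + I*√58 ≈ 8.9839e+5 + 7.6158*I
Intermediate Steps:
U = -73 (U = -3 + 5*(-14) = -3 - 70 = -73)
I = -15 (I = -7 - 8 = -15)
l(y, W) = (-10 + W)*(-7 + y)
Y = 1826 (Y = 70 - 10*(-15) - 7*(-73) - 73*(-15) = 70 + 150 + 511 + 1095 = 1826)
√(-239 + 181) + Y*492 = √(-239 + 181) + 1826*492 = √(-58) + 898392 = I*√58 + 898392 = 898392 + I*√58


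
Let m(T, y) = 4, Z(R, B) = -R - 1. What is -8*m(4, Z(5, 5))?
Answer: -32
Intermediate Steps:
Z(R, B) = -1 - R
-8*m(4, Z(5, 5)) = -8*4 = -32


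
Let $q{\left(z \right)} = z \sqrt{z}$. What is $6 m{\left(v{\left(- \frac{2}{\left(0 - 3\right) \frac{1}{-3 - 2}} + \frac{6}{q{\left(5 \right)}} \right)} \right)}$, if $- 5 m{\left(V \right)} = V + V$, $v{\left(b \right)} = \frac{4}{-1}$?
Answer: $\frac{48}{5} \approx 9.6$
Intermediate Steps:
$q{\left(z \right)} = z^{\frac{3}{2}}$
$v{\left(b \right)} = -4$ ($v{\left(b \right)} = 4 \left(-1\right) = -4$)
$m{\left(V \right)} = - \frac{2 V}{5}$ ($m{\left(V \right)} = - \frac{V + V}{5} = - \frac{2 V}{5}$)
$6 m{\left(v{\left(- \frac{2}{\left(0 - 3\right) \frac{1}{-3 - 2}} + \frac{6}{q{\left(5 \right)}} \right)} \right)} = 6 \left(\left(- \frac{2}{5}\right) \left(-4\right)\right) = 6 \cdot \frac{8}{5} = \frac{48}{5}$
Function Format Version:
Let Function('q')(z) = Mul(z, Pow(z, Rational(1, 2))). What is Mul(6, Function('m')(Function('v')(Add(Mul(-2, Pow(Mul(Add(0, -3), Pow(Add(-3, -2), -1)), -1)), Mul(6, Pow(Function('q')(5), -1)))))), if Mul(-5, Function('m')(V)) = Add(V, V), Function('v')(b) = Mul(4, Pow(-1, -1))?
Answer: Rational(48, 5) ≈ 9.6000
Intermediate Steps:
Function('q')(z) = Pow(z, Rational(3, 2))
Function('v')(b) = -4 (Function('v')(b) = Mul(4, -1) = -4)
Function('m')(V) = Mul(Rational(-2, 5), V) (Function('m')(V) = Mul(Rational(-1, 5), Add(V, V)) = Mul(Rational(-1, 5), Mul(2, V)) = Mul(Rational(-2, 5), V))
Mul(6, Function('m')(Function('v')(Add(Mul(-2, Pow(Mul(Add(0, -3), Pow(Add(-3, -2), -1)), -1)), Mul(6, Pow(Function('q')(5), -1)))))) = Mul(6, Mul(Rational(-2, 5), -4)) = Mul(6, Rational(8, 5)) = Rational(48, 5)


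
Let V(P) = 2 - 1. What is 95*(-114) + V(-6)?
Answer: -10829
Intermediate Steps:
V(P) = 1
95*(-114) + V(-6) = 95*(-114) + 1 = -10830 + 1 = -10829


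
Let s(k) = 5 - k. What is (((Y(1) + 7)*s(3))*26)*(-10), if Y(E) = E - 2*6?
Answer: 2080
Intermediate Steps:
Y(E) = -12 + E (Y(E) = E - 12 = -12 + E)
(((Y(1) + 7)*s(3))*26)*(-10) = ((((-12 + 1) + 7)*(5 - 1*3))*26)*(-10) = (((-11 + 7)*(5 - 3))*26)*(-10) = (-4*2*26)*(-10) = -8*26*(-10) = -208*(-10) = 2080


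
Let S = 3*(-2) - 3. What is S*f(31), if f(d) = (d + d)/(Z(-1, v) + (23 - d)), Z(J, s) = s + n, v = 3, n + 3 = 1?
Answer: 558/7 ≈ 79.714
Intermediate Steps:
n = -2 (n = -3 + 1 = -2)
Z(J, s) = -2 + s (Z(J, s) = s - 2 = -2 + s)
S = -9 (S = -6 - 3 = -9)
f(d) = 2*d/(24 - d) (f(d) = (d + d)/((-2 + 3) + (23 - d)) = (2*d)/(1 + (23 - d)) = (2*d)/(24 - d) = 2*d/(24 - d))
S*f(31) = -18*31/(24 - 1*31) = -18*31/(24 - 31) = -18*31/(-7) = -18*31*(-1)/7 = -9*(-62/7) = 558/7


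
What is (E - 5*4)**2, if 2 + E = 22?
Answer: 0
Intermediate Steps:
E = 20 (E = -2 + 22 = 20)
(E - 5*4)**2 = (20 - 5*4)**2 = (20 - 20)**2 = 0**2 = 0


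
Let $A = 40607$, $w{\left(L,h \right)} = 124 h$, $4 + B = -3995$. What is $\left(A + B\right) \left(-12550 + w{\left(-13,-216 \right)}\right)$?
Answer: $-1439939072$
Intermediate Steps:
$B = -3999$ ($B = -4 - 3995 = -3999$)
$\left(A + B\right) \left(-12550 + w{\left(-13,-216 \right)}\right) = \left(40607 - 3999\right) \left(-12550 + 124 \left(-216\right)\right) = 36608 \left(-12550 - 26784\right) = 36608 \left(-39334\right) = -1439939072$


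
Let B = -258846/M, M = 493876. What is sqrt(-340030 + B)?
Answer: I*sqrt(20734509097692094)/246938 ≈ 583.12*I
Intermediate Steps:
B = -129423/246938 (B = -258846/493876 = -258846*1/493876 = -129423/246938 ≈ -0.52411)
sqrt(-340030 + B) = sqrt(-340030 - 129423/246938) = sqrt(-83966457563/246938) = I*sqrt(20734509097692094)/246938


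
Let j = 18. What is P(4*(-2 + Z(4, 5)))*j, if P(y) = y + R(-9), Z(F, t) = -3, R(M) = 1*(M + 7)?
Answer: -396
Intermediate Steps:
R(M) = 7 + M (R(M) = 1*(7 + M) = 7 + M)
P(y) = -2 + y (P(y) = y + (7 - 9) = y - 2 = -2 + y)
P(4*(-2 + Z(4, 5)))*j = (-2 + 4*(-2 - 3))*18 = (-2 + 4*(-5))*18 = (-2 - 20)*18 = -22*18 = -396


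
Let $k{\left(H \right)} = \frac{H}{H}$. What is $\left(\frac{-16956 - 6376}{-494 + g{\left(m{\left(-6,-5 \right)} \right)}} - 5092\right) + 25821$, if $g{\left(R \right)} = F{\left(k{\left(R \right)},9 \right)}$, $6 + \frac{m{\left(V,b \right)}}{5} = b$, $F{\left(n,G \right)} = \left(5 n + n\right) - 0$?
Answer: $\frac{2534771}{122} \approx 20777.0$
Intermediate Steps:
$k{\left(H \right)} = 1$
$F{\left(n,G \right)} = 6 n$ ($F{\left(n,G \right)} = 6 n + 0 = 6 n$)
$m{\left(V,b \right)} = -30 + 5 b$
$g{\left(R \right)} = 6$ ($g{\left(R \right)} = 6 \cdot 1 = 6$)
$\left(\frac{-16956 - 6376}{-494 + g{\left(m{\left(-6,-5 \right)} \right)}} - 5092\right) + 25821 = \left(\frac{-16956 - 6376}{-494 + 6} - 5092\right) + 25821 = \left(- \frac{23332}{-488} - 5092\right) + 25821 = \left(\left(-23332\right) \left(- \frac{1}{488}\right) - 5092\right) + 25821 = \left(\frac{5833}{122} - 5092\right) + 25821 = - \frac{615391}{122} + 25821 = \frac{2534771}{122}$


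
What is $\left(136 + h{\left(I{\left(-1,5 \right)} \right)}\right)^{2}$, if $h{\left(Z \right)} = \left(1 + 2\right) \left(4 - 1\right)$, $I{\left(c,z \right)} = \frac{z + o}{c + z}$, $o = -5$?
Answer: $21025$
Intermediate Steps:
$I{\left(c,z \right)} = \frac{-5 + z}{c + z}$ ($I{\left(c,z \right)} = \frac{z - 5}{c + z} = \frac{-5 + z}{c + z}$)
$h{\left(Z \right)} = 9$ ($h{\left(Z \right)} = 3 \cdot 3 = 9$)
$\left(136 + h{\left(I{\left(-1,5 \right)} \right)}\right)^{2} = \left(136 + 9\right)^{2} = 145^{2} = 21025$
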